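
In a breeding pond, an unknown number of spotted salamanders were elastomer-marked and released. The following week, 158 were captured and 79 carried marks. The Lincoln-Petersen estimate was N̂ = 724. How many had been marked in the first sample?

M = 362

From N = M·C/R: M = N·R / C = 724·79 / 158 = 57196 / 158 = 362.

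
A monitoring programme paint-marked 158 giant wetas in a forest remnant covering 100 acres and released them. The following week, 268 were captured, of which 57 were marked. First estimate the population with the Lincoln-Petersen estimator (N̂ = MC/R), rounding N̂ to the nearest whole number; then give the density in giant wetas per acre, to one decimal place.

N̂ = 158·268/57 = 42344/57 ≈ 742.9 → 743
Density = N̂ / area = 743 / 100 ≈ 7.43 → 7.4 per acre

density ≈ 7.4 giant wetas per acre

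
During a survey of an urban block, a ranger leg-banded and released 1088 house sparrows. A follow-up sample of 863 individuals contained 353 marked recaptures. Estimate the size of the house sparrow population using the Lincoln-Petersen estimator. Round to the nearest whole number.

N = (1088 × 863) / 353 = 938944 / 353 ≈ 2659.9 → 2660

N ≈ 2660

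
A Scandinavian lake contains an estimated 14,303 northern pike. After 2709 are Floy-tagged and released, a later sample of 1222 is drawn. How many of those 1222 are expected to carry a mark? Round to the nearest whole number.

expected recaptures ≈ 231

Expected recaptures E[R] = M·C / N.
E[R] = 2709 × 1222 / 14303 = 3310398 / 14303 ≈ 231.4 → 231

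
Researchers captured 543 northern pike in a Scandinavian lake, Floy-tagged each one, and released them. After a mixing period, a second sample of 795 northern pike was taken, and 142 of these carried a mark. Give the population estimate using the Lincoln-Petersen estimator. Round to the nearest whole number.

The marked fraction in the recapture sample should equal the marked fraction in the population: 142/795 = 543/N.
N = (543 × 795) / 142 = 431685 / 142 ≈ 3040.0 → 3040

N ≈ 3040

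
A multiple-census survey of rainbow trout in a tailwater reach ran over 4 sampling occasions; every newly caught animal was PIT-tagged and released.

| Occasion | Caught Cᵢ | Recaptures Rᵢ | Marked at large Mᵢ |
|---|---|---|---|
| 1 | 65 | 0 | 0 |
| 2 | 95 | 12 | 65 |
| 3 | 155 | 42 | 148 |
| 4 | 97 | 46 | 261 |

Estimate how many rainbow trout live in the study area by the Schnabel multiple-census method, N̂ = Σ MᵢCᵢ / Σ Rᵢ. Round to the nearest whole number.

Σ MᵢCᵢ = 0·65 + 65·95 + 148·155 + 261·97 = 0 + 6175 + 22940 + 25317 = 54432
Σ Rᵢ = 0 + 12 + 42 + 46 = 100
N̂ = 54432 / 100 ≈ 544.3 → 544

N ≈ 544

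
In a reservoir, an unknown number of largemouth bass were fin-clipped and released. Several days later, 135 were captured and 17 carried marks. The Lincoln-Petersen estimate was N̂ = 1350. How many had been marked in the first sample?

M = 170

From N = M·C/R: M = N·R / C = 1350·17 / 135 = 22950 / 135 = 170.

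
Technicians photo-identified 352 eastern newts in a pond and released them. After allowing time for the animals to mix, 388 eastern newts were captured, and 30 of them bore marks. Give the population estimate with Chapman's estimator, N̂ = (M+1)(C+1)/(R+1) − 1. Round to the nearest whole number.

N̂ = (352+1)(388+1)/(30+1) − 1 = 353·389/31 − 1
= 137317/31 − 1 ≈ 4429.6 − 1 ≈ 4428.6 → 4429

N ≈ 4429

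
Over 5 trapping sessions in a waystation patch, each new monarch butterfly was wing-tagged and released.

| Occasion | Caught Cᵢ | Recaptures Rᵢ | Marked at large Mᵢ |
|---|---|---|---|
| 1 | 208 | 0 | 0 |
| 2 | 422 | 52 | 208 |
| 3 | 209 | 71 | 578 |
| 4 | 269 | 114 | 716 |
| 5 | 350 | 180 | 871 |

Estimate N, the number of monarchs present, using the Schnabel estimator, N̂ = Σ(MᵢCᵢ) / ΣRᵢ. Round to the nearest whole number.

N ≈ 1693

Σ MᵢCᵢ = 0·208 + 208·422 + 578·209 + 716·269 + 871·350 = 0 + 87776 + 120802 + 192604 + 304850 = 706032
Σ Rᵢ = 0 + 52 + 71 + 114 + 180 = 417
N̂ = 706032 / 417 ≈ 1693.1 → 1693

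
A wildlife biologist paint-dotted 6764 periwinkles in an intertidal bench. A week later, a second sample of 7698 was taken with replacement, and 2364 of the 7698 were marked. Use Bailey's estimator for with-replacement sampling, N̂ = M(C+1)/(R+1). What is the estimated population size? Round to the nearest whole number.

N ≈ 22,019

N̂ = 6764·(7698+1)/(2364+1) = 6764·7699/2365 = 52076036/2365 ≈ 22019.47 → 22019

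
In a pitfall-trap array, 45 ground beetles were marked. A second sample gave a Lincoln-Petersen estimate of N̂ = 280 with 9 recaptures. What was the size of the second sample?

From N = M·C/R: C = N·R / M = 280·9 / 45 = 2520 / 45 = 56.

C = 56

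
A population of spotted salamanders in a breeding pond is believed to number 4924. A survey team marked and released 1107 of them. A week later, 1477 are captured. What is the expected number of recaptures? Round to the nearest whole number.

expected recaptures ≈ 332

Expected recaptures E[R] = M·C / N.
E[R] = 1107 × 1477 / 4924 = 1635039 / 4924 ≈ 332.1 → 332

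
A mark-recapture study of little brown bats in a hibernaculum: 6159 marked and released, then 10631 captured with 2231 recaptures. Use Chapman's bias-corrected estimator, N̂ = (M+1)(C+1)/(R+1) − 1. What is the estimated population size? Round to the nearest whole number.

N̂ = (6159+1)(10631+1)/(2231+1) − 1 = 6160·10632/2232 − 1
= 65493120/2232 − 1 ≈ 29342.8 − 1 ≈ 29341.8 → 29342

N ≈ 29,342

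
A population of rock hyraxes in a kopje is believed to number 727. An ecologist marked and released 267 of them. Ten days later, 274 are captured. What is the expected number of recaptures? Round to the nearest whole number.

expected recaptures ≈ 101

The marked fraction of the population is 267/727, so in a sample of 274 expect C·(M/N) marked.
E[R] = 267 × 274 / 727 = 73158 / 727 ≈ 100.6 → 101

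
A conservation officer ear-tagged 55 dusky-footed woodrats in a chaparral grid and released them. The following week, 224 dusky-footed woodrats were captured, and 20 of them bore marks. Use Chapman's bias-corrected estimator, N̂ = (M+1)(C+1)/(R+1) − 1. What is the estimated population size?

N = 599

N̂ = (55+1)(224+1)/(20+1) − 1 = 56·225/21 − 1
= 12600/21 − 1 = 600 − 1 = 599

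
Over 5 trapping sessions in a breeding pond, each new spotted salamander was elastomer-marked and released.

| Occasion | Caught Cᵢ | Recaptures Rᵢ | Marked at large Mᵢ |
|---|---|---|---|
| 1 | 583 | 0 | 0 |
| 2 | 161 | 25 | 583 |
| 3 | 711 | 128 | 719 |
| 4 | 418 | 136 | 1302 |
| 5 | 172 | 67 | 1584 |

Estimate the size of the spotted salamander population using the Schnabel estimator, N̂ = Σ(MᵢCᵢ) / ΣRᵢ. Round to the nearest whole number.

Σ MᵢCᵢ = 0·583 + 583·161 + 719·711 + 1302·418 + 1584·172 = 0 + 93863 + 511209 + 544236 + 272448 = 1421756
Σ Rᵢ = 0 + 25 + 128 + 136 + 67 = 356
N̂ = 1421756 / 356 ≈ 3993.7 → 3994

N ≈ 3994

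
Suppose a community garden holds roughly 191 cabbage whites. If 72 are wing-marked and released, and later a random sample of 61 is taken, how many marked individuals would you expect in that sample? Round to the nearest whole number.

expected recaptures ≈ 23

Expected recaptures E[R] = M·C / N.
E[R] = 72 × 61 / 191 = 4392 / 191 ≈ 23.0 → 23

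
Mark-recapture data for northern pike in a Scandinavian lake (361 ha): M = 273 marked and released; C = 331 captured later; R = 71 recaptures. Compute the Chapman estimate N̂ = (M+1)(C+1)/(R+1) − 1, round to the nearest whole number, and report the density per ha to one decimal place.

N̂ = 274·332/72 − 1 = 90968/72 − 1 ≈ 1262.4 → 1262
Density = N̂ / area = 1262 / 361 ≈ 3.50 → 3.5 per ha

density ≈ 3.5 northern pike per ha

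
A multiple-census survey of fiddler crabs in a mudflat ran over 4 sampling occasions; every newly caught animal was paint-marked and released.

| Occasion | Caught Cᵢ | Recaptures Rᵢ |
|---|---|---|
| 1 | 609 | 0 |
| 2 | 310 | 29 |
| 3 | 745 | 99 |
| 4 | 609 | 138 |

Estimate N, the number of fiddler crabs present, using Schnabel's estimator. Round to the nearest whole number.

N ≈ 6719

Marked at large before each occasion: Mᵢ = Σⱼ<ᵢ (Cⱼ − Rⱼ) → M1=0, M2=609, M3=890, M4=1536
Σ MᵢCᵢ = 0·609 + 609·310 + 890·745 + 1536·609 = 0 + 188790 + 663050 + 935424 = 1787264
Σ Rᵢ = 0 + 29 + 99 + 138 = 266
N̂ = 1787264 / 266 ≈ 6719.0 → 6719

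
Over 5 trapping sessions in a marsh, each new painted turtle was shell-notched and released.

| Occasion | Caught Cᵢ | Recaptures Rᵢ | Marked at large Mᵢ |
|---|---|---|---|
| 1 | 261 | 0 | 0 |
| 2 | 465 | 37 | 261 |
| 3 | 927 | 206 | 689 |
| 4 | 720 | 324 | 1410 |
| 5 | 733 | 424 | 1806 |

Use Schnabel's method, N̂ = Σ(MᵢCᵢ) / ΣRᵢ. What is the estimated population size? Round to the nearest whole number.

N ≈ 3127

Σ MᵢCᵢ = 0·261 + 261·465 + 689·927 + 1410·720 + 1806·733 = 0 + 121365 + 638703 + 1015200 + 1323798 = 3099066
Σ Rᵢ = 0 + 37 + 206 + 324 + 424 = 991
N̂ = 3099066 / 991 ≈ 3127.2 → 3127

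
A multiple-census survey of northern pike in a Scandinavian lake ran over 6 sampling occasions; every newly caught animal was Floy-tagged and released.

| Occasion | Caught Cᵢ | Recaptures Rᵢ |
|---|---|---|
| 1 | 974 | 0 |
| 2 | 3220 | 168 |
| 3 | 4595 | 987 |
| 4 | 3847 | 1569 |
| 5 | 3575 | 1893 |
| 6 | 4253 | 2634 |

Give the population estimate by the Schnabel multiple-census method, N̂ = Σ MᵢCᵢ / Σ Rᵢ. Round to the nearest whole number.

N ≈ 18,721

Marked at large before each occasion: Mᵢ = Σⱼ<ᵢ (Cⱼ − Rⱼ) → M1=0, M2=974, M3=4026, M4=7634, M5=9912, M6=11594
Σ MᵢCᵢ = 0·974 + 974·3220 + 4026·4595 + 7634·3847 + 9912·3575 + 11594·4253 = 0 + 3136280 + 18499470 + 29367998 + 35435400 + 49309282 = 135748430
Σ Rᵢ = 0 + 168 + 987 + 1569 + 1893 + 2634 = 7251
N̂ = 135748430 / 7251 ≈ 18721.3 → 18721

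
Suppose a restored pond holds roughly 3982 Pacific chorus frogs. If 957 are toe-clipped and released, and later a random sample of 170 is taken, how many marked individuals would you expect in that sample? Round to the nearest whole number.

The marked fraction of the population is 957/3982, so in a sample of 170 expect C·(M/N) marked.
E[R] = 957 × 170 / 3982 = 162690 / 3982 ≈ 40.9 → 41

expected recaptures ≈ 41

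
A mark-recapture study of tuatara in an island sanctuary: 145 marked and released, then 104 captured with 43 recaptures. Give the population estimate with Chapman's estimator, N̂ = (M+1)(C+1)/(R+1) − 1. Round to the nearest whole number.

N̂ = (145+1)(104+1)/(43+1) − 1 = 146·105/44 − 1
= 15330/44 − 1 ≈ 348.4 − 1 ≈ 347.4 → 347

N ≈ 347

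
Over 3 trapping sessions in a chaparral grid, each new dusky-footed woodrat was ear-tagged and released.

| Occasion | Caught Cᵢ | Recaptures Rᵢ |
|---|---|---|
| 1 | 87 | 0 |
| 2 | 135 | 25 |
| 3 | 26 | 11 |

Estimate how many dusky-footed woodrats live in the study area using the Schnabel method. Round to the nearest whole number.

N ≈ 469

Marked at large before each occasion: Mᵢ = Σⱼ<ᵢ (Cⱼ − Rⱼ) → M1=0, M2=87, M3=197
Σ MᵢCᵢ = 0·87 + 87·135 + 197·26 = 0 + 11745 + 5122 = 16867
Σ Rᵢ = 0 + 25 + 11 = 36
N̂ = 16867 / 36 ≈ 468.5 → 469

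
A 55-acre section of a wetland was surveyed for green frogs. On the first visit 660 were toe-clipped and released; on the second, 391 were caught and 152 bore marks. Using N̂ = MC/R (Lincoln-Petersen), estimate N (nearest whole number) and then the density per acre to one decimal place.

N̂ = 660·391/152 = 258060/152 ≈ 1697.8 → 1698
Density = N̂ / area = 1698 / 55 ≈ 30.87 → 30.9 per acre

density ≈ 30.9 green frogs per acre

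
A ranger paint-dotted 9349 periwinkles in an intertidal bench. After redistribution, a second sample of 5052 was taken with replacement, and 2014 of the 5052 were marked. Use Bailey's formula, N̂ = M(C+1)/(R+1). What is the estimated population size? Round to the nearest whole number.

N̂ = 9349·(5052+1)/(2014+1) = 9349·5053/2015 = 47240497/2015 ≈ 23444.4 → 23444

N ≈ 23,444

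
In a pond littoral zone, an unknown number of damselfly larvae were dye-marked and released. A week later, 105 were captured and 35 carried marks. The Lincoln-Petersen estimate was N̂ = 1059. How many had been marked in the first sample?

From N = M·C/R: M = N·R / C = 1059·35 / 105 = 37065 / 105 = 353.

M = 353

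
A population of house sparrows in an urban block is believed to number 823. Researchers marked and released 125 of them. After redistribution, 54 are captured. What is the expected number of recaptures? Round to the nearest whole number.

The marked fraction of the population is 125/823, so in a sample of 54 expect C·(M/N) marked.
E[R] = 125 × 54 / 823 = 6750 / 823 ≈ 8.2 → 8

expected recaptures ≈ 8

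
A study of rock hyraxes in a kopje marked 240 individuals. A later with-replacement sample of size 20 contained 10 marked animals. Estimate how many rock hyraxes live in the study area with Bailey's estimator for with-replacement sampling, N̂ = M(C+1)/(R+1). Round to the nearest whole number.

N̂ = 240·(20+1)/(10+1) = 240·21/11 = 5040/11 ≈ 458.2 → 458

N ≈ 458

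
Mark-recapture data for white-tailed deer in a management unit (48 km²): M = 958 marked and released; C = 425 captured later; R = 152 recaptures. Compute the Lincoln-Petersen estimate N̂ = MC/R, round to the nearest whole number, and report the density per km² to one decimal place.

N̂ = 958·425/152 = 407150/152 ≈ 2678.6 → 2679
Density = N̂ / area = 2679 / 48 ≈ 55.81 → 55.8 per km²

density ≈ 55.8 white-tailed deer per km²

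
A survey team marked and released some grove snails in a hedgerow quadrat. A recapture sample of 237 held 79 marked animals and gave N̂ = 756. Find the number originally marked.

M = 252

From N = M·C/R: M = N·R / C = 756·79 / 237 = 59724 / 237 = 252.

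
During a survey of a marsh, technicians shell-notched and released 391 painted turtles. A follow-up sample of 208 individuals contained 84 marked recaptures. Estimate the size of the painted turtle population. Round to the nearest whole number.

Lincoln-Petersen assumes M/N = R/C, so N = M·C / R.
N = (391 × 208) / 84 = 81328 / 84 ≈ 968.2 → 968

N ≈ 968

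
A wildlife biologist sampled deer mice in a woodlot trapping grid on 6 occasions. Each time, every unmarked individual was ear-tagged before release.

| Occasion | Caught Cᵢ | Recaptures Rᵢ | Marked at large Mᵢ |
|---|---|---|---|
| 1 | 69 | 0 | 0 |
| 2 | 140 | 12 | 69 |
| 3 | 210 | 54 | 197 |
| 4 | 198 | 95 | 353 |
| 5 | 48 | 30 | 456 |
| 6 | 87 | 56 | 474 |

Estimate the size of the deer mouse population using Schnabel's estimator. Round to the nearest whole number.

Σ MᵢCᵢ = 0·69 + 69·140 + 197·210 + 353·198 + 456·48 + 474·87 = 0 + 9660 + 41370 + 69894 + 21888 + 41238 = 184050
Σ Rᵢ = 0 + 12 + 54 + 95 + 30 + 56 = 247
N̂ = 184050 / 247 ≈ 745.1 → 745

N ≈ 745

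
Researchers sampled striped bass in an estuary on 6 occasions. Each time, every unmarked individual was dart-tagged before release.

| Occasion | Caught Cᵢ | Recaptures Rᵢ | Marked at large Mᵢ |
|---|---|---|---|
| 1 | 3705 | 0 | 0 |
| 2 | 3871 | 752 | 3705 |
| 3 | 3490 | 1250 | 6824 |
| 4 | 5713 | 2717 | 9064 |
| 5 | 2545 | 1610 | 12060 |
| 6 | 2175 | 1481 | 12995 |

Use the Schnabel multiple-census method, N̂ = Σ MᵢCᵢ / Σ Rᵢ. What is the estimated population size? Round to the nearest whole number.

Σ MᵢCᵢ = 0·3705 + 3705·3871 + 6824·3490 + 9064·5713 + 12060·2545 + 12995·2175 = 0 + 14342055 + 23815760 + 51782632 + 30692700 + 28264125 = 148897272
Σ Rᵢ = 0 + 752 + 1250 + 2717 + 1610 + 1481 = 7810
N̂ = 148897272 / 7810 ≈ 19065.0 → 19065

N ≈ 19,065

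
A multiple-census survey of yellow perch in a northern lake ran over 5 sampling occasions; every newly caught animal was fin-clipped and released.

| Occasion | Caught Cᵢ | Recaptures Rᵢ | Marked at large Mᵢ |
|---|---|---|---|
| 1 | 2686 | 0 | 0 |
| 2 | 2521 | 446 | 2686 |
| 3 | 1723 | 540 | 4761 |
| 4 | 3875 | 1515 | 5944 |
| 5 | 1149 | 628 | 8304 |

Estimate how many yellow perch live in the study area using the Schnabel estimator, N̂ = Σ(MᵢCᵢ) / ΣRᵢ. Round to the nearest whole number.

Σ MᵢCᵢ = 0·2686 + 2686·2521 + 4761·1723 + 5944·3875 + 8304·1149 = 0 + 6771406 + 8203203 + 23033000 + 9541296 = 47548905
Σ Rᵢ = 0 + 446 + 540 + 1515 + 628 = 3129
N̂ = 47548905 / 3129 ≈ 15196.2 → 15196

N ≈ 15,196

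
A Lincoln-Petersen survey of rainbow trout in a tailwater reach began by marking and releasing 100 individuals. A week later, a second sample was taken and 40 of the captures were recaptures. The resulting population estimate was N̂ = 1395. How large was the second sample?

C = 558

From N = M·C/R: C = N·R / M = 1395·40 / 100 = 55800 / 100 = 558.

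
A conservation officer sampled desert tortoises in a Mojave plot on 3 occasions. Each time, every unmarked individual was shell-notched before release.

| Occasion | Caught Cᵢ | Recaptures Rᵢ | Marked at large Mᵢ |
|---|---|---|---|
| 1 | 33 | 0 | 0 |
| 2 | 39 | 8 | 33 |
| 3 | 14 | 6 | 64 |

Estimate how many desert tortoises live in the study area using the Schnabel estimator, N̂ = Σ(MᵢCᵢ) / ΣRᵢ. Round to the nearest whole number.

Σ MᵢCᵢ = 0·33 + 33·39 + 64·14 = 0 + 1287 + 896 = 2183
Σ Rᵢ = 0 + 8 + 6 = 14
N̂ = 2183 / 14 ≈ 155.9 → 156

N ≈ 156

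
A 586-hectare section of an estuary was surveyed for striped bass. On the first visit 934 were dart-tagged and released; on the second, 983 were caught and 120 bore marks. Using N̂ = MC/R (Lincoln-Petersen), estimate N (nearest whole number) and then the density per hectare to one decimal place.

density ≈ 13.1 striped bass per hectare

N̂ = 934·983/120 = 918122/120 ≈ 7651.0 → 7651
Density = N̂ / area = 7651 / 586 ≈ 13.06 → 13.1 per hectare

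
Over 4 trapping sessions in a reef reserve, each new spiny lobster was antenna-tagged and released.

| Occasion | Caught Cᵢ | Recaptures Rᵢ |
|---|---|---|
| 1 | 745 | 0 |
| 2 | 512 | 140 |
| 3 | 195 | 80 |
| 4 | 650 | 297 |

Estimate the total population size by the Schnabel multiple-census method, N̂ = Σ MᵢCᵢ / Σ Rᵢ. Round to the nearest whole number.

Marked at large before each occasion: Mᵢ = Σⱼ<ᵢ (Cⱼ − Rⱼ) → M1=0, M2=745, M3=1117, M4=1232
Σ MᵢCᵢ = 0·745 + 745·512 + 1117·195 + 1232·650 = 0 + 381440 + 217815 + 800800 = 1400055
Σ Rᵢ = 0 + 140 + 80 + 297 = 517
N̂ = 1400055 / 517 ≈ 2708.0 → 2708

N ≈ 2708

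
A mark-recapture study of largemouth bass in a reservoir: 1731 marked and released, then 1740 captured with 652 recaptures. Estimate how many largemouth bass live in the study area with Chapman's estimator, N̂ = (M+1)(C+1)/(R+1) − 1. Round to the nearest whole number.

N ≈ 4617

N̂ = (1731+1)(1740+1)/(652+1) − 1 = 1732·1741/653 − 1
= 3015412/653 − 1 ≈ 4617.8 − 1 ≈ 4616.8 → 4617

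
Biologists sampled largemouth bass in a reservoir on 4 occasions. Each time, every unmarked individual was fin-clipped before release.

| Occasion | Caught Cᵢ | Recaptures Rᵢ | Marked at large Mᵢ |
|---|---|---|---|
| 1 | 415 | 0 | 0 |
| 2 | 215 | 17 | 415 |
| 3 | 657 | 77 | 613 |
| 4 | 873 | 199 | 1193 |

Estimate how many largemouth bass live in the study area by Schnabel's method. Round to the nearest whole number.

Σ MᵢCᵢ = 0·415 + 415·215 + 613·657 + 1193·873 = 0 + 89225 + 402741 + 1041489 = 1533455
Σ Rᵢ = 0 + 17 + 77 + 199 = 293
N̂ = 1533455 / 293 ≈ 5233.6 → 5234

N ≈ 5234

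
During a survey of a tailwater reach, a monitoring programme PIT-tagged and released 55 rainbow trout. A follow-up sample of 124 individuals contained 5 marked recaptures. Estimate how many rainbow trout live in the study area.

N = 1364

The marked fraction in the recapture sample should equal the marked fraction in the population: 5/124 = 55/N.
N = (55 × 124) / 5 = 6820 / 5 = 1364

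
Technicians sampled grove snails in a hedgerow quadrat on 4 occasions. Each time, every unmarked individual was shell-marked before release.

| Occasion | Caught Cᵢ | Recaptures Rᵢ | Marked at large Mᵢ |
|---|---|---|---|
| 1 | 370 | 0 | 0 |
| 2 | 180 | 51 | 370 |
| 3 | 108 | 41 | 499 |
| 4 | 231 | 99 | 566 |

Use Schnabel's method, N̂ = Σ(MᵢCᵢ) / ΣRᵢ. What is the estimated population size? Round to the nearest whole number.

Σ MᵢCᵢ = 0·370 + 370·180 + 499·108 + 566·231 = 0 + 66600 + 53892 + 130746 = 251238
Σ Rᵢ = 0 + 51 + 41 + 99 = 191
N̂ = 251238 / 191 ≈ 1315.4 → 1315

N ≈ 1315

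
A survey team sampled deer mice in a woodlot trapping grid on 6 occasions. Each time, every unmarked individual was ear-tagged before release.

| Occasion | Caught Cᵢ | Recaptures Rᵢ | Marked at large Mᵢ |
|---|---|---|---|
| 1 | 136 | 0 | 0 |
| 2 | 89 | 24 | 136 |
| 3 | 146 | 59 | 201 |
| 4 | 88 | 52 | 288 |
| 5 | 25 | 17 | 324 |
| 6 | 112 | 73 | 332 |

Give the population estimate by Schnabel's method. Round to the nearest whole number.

N ≈ 498

Σ MᵢCᵢ = 0·136 + 136·89 + 201·146 + 288·88 + 324·25 + 332·112 = 0 + 12104 + 29346 + 25344 + 8100 + 37184 = 112078
Σ Rᵢ = 0 + 24 + 59 + 52 + 17 + 73 = 225
N̂ = 112078 / 225 ≈ 498.1 → 498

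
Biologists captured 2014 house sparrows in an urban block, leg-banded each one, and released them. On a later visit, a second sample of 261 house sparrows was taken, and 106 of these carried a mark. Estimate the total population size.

The marked fraction in the recapture sample should equal the marked fraction in the population: 106/261 = 2014/N.
N = (2014 × 261) / 106 = 525654 / 106 = 4959

N = 4959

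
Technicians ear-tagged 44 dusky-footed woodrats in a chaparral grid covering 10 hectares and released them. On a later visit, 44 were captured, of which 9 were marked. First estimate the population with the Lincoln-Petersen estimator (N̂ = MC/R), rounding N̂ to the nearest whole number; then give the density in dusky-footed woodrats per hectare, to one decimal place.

density ≈ 21.5 dusky-footed woodrats per hectare

N̂ = 44·44/9 = 1936/9 ≈ 215.1 → 215
Density = N̂ / area = 215 / 10 ≈ 21.50 → 21.5 per hectare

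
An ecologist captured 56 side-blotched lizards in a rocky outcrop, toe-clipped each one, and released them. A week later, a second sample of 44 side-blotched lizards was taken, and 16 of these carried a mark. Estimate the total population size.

N = 154

N = (56 × 44) / 16 = 2464 / 16 = 154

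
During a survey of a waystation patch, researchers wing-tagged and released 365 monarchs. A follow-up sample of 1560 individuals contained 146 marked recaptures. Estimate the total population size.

N = (365 × 1560) / 146 = 569400 / 146 = 3900

N = 3900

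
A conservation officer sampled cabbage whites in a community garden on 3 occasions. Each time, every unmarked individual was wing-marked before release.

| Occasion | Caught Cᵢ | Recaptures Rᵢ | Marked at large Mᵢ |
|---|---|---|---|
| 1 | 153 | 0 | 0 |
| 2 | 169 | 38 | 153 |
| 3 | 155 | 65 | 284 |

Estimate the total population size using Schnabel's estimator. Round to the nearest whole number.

N ≈ 678

Σ MᵢCᵢ = 0·153 + 153·169 + 284·155 = 0 + 25857 + 44020 = 69877
Σ Rᵢ = 0 + 38 + 65 = 103
N̂ = 69877 / 103 ≈ 678.4 → 678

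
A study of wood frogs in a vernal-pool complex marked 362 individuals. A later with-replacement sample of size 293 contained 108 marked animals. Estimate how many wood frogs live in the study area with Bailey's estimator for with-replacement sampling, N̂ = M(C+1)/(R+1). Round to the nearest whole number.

N̂ = 362·(293+1)/(108+1) = 362·294/109 = 106428/109 ≈ 976.4 → 976

N ≈ 976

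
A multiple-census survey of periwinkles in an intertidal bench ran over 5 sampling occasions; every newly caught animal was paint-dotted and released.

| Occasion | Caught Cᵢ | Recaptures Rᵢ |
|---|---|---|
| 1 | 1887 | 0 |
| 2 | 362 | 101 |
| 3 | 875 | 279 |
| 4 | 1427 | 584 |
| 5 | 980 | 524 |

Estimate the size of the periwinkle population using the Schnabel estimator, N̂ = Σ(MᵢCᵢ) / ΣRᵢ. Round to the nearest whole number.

N ≈ 6716

Marked at large before each occasion: Mᵢ = Σⱼ<ᵢ (Cⱼ − Rⱼ) → M1=0, M2=1887, M3=2148, M4=2744, M5=3587
Σ MᵢCᵢ = 0·1887 + 1887·362 + 2148·875 + 2744·1427 + 3587·980 = 0 + 683094 + 1879500 + 3915688 + 3515260 = 9993542
Σ Rᵢ = 0 + 101 + 279 + 584 + 524 = 1488
N̂ = 9993542 / 1488 ≈ 6716.1 → 6716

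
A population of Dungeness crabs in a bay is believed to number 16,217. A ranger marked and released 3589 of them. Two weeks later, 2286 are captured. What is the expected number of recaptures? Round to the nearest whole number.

Expected recaptures E[R] = M·C / N.
E[R] = 3589 × 2286 / 16217 = 8204454 / 16217 ≈ 505.9 → 506

expected recaptures ≈ 506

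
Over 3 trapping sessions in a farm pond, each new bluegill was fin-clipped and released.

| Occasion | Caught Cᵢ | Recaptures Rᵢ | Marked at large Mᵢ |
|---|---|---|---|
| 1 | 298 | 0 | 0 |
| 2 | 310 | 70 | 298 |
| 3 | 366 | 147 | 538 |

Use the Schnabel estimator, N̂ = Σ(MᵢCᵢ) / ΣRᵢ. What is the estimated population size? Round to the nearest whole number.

N ≈ 1333

Σ MᵢCᵢ = 0·298 + 298·310 + 538·366 = 0 + 92380 + 196908 = 289288
Σ Rᵢ = 0 + 70 + 147 = 217
N̂ = 289288 / 217 ≈ 1333.1 → 1333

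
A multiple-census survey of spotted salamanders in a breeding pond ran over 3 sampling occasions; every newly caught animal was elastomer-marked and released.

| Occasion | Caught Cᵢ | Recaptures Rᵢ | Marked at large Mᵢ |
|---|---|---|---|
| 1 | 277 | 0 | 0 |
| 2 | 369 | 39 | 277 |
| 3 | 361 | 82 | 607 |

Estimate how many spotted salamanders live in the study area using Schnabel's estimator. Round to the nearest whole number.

N ≈ 2656

Σ MᵢCᵢ = 0·277 + 277·369 + 607·361 = 0 + 102213 + 219127 = 321340
Σ Rᵢ = 0 + 39 + 82 = 121
N̂ = 321340 / 121 ≈ 2655.7 → 2656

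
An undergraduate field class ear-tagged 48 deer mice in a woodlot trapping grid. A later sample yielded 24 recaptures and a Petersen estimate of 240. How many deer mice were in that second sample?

From N = M·C/R: C = N·R / M = 240·24 / 48 = 5760 / 48 = 120.

C = 120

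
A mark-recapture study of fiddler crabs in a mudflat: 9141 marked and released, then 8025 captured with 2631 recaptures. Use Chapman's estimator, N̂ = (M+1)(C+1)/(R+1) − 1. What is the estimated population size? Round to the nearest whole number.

N̂ = (9141+1)(8025+1)/(2631+1) − 1 = 9142·8026/2632 − 1
= 73373692/2632 − 1 ≈ 27877.5 − 1 ≈ 27876.5 → 27877

N ≈ 27,877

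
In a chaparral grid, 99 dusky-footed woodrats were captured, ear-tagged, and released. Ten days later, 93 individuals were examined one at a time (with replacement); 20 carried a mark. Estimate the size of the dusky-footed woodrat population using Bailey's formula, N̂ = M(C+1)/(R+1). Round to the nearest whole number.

N ≈ 443

N̂ = 99·(93+1)/(20+1) = 99·94/21 = 9306/21 ≈ 443.1 → 443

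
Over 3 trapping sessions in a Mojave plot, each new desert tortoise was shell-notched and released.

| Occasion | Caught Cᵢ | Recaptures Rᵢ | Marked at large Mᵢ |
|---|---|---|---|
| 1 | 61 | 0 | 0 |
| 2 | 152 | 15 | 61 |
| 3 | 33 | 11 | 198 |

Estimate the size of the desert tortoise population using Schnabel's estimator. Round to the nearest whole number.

N ≈ 608

Σ MᵢCᵢ = 0·61 + 61·152 + 198·33 = 0 + 9272 + 6534 = 15806
Σ Rᵢ = 0 + 15 + 11 = 26
N̂ = 15806 / 26 ≈ 607.9 → 608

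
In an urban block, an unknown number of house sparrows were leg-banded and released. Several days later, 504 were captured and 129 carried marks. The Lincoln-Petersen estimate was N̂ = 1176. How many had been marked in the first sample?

M = 301

From N = M·C/R: M = N·R / C = 1176·129 / 504 = 151704 / 504 = 301.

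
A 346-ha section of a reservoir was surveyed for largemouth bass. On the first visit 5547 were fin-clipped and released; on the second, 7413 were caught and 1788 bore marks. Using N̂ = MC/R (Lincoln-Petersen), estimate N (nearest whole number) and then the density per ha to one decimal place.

N̂ = 5547·7413/1788 = 41119911/1788 ≈ 22997.7 → 22998
Density = N̂ / area = 22998 / 346 ≈ 66.47 → 66.5 per ha

density ≈ 66.5 largemouth bass per ha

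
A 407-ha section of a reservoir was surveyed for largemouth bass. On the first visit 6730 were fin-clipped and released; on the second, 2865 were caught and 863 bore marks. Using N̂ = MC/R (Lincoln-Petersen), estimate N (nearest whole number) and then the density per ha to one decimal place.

density ≈ 54.9 largemouth bass per ha

N̂ = 6730·2865/863 = 19281450/863 ≈ 22342.4 → 22342
Density = N̂ / area = 22342 / 407 ≈ 54.89 → 54.9 per ha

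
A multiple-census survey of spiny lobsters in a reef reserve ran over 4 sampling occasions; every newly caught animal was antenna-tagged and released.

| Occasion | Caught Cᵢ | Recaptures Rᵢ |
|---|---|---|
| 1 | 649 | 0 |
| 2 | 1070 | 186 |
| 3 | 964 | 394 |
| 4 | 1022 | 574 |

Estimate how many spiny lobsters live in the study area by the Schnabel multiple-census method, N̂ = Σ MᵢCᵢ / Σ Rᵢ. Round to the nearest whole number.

Marked at large before each occasion: Mᵢ = Σⱼ<ᵢ (Cⱼ − Rⱼ) → M1=0, M2=649, M3=1533, M4=2103
Σ MᵢCᵢ = 0·649 + 649·1070 + 1533·964 + 2103·1022 = 0 + 694430 + 1477812 + 2149266 = 4321508
Σ Rᵢ = 0 + 186 + 394 + 574 = 1154
N̂ = 4321508 / 1154 ≈ 3744.8 → 3745

N ≈ 3745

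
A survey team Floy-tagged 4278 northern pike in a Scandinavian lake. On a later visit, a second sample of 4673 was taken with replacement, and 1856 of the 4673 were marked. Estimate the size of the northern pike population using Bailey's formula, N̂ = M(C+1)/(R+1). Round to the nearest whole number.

N̂ = 4278·(4673+1)/(1856+1) = 4278·4674/1857 = 19995372/1857 ≈ 10767.6 → 10768

N ≈ 10,768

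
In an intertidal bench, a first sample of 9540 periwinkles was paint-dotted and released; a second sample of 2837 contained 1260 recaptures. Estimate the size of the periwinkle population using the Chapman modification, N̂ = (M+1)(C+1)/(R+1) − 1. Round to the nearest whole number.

N ≈ 21,472

N̂ = (9540+1)(2837+1)/(1260+1) − 1 = 9541·2838/1261 − 1
= 27077358/1261 − 1 ≈ 21472.9 − 1 ≈ 21471.9 → 21472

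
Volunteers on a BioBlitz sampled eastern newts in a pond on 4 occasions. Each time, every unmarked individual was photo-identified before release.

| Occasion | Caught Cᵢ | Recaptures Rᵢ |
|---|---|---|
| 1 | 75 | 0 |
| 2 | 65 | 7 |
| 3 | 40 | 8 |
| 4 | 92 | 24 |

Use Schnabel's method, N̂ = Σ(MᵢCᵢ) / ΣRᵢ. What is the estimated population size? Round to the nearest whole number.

Marked at large before each occasion: Mᵢ = Σⱼ<ᵢ (Cⱼ − Rⱼ) → M1=0, M2=75, M3=133, M4=165
Σ MᵢCᵢ = 0·75 + 75·65 + 133·40 + 165·92 = 0 + 4875 + 5320 + 15180 = 25375
Σ Rᵢ = 0 + 7 + 8 + 24 = 39
N̂ = 25375 / 39 ≈ 650.6 → 651

N ≈ 651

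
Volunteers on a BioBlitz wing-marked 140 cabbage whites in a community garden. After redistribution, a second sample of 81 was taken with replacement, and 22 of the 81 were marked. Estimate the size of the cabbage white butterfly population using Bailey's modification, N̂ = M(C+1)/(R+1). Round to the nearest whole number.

N ≈ 499

N̂ = 140·(81+1)/(22+1) = 140·82/23 = 11480/23 ≈ 499.1 → 499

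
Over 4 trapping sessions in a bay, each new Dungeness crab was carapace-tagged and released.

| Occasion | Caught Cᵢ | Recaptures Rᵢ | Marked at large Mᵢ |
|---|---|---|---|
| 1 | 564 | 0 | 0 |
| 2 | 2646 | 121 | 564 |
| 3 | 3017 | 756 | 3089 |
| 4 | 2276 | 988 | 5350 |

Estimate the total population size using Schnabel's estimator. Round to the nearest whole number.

Σ MᵢCᵢ = 0·564 + 564·2646 + 3089·3017 + 5350·2276 = 0 + 1492344 + 9319513 + 12176600 = 22988457
Σ Rᵢ = 0 + 121 + 756 + 988 = 1865
N̂ = 22988457 / 1865 ≈ 12326.3 → 12326

N ≈ 12,326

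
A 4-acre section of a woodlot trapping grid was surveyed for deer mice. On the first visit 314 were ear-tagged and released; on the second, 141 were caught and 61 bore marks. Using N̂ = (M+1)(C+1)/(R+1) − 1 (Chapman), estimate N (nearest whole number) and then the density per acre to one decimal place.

N̂ = 315·142/62 − 1 = 44730/62 − 1 ≈ 720.45 → 720
Density = N̂ / area = 720 / 4 = 180.0 per acre

density ≈ 180.0 deer mice per acre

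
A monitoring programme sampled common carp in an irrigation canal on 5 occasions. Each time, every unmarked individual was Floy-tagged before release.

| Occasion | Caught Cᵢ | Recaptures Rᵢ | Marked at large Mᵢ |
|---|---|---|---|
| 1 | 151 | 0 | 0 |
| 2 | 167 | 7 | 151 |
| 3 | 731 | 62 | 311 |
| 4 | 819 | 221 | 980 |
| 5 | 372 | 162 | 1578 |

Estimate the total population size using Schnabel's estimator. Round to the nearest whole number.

Σ MᵢCᵢ = 0·151 + 151·167 + 311·731 + 980·819 + 1578·372 = 0 + 25217 + 227341 + 802620 + 587016 = 1642194
Σ Rᵢ = 0 + 7 + 62 + 221 + 162 = 452
N̂ = 1642194 / 452 ≈ 3633.2 → 3633

N ≈ 3633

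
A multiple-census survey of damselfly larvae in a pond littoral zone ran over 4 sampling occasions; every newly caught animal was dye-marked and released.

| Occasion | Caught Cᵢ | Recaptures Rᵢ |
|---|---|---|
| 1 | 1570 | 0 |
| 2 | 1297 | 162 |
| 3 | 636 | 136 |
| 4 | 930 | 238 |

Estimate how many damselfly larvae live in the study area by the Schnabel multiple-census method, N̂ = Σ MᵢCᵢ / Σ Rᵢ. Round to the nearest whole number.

Marked at large before each occasion: Mᵢ = Σⱼ<ᵢ (Cⱼ − Rⱼ) → M1=0, M2=1570, M3=2705, M4=3205
Σ MᵢCᵢ = 0·1570 + 1570·1297 + 2705·636 + 3205·930 = 0 + 2036290 + 1720380 + 2980650 = 6737320
Σ Rᵢ = 0 + 162 + 136 + 238 = 536
N̂ = 6737320 / 536 ≈ 12569.6 → 12570

N ≈ 12,570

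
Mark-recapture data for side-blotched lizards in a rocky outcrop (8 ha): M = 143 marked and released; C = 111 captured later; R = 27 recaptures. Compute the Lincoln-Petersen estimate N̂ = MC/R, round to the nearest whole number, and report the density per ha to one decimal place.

density ≈ 73.5 side-blotched lizards per ha

N̂ = 143·111/27 = 15873/27 ≈ 587.9 → 588
Density = N̂ / area = 588 / 8 ≈ 73.50 → 73.5 per ha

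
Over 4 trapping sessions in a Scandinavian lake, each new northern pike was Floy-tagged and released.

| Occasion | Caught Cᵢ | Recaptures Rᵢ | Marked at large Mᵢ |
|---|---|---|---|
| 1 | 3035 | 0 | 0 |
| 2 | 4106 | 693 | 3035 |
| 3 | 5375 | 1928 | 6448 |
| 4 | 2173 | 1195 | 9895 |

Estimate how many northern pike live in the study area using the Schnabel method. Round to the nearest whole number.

N ≈ 17,983

Σ MᵢCᵢ = 0·3035 + 3035·4106 + 6448·5375 + 9895·2173 = 0 + 12461710 + 34658000 + 21501835 = 68621545
Σ Rᵢ = 0 + 693 + 1928 + 1195 = 3816
N̂ = 68621545 / 3816 ≈ 17982.6 → 17983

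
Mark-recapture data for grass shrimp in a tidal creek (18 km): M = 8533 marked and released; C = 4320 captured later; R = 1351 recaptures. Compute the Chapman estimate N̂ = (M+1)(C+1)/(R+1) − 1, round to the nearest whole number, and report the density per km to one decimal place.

density ≈ 1515.2 grass shrimp per km

N̂ = 8534·4321/1352 − 1 = 36875414/1352 − 1 ≈ 27273.7 → 27274
Density = N̂ / area = 27274 / 18 ≈ 1515.22 → 1515.2 per km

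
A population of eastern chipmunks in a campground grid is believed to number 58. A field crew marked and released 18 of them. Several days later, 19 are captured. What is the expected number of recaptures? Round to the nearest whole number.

expected recaptures ≈ 6

The marked fraction of the population is 18/58, so in a sample of 19 expect C·(M/N) marked.
E[R] = 18 × 19 / 58 = 342 / 58 ≈ 5.9 → 6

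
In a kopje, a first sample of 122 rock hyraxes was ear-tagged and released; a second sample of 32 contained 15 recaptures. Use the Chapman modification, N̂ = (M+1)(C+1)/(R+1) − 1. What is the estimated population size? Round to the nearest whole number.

N ≈ 253

N̂ = (122+1)(32+1)/(15+1) − 1 = 123·33/16 − 1
= 4059/16 − 1 ≈ 253.7 − 1 ≈ 252.7 → 253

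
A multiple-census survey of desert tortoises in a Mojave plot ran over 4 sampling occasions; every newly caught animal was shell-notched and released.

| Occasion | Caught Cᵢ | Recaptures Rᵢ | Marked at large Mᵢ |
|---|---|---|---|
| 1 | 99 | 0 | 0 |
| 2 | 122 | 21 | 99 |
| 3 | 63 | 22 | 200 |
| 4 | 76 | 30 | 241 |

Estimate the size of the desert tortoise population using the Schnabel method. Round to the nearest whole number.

Σ MᵢCᵢ = 0·99 + 99·122 + 200·63 + 241·76 = 0 + 12078 + 12600 + 18316 = 42994
Σ Rᵢ = 0 + 21 + 22 + 30 = 73
N̂ = 42994 / 73 ≈ 589.0 → 589

N ≈ 589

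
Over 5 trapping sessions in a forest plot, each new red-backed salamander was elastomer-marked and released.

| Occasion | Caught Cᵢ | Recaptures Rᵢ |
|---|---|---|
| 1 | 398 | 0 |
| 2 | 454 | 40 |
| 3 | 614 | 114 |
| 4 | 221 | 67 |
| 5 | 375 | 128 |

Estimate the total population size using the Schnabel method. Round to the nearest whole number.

Marked at large before each occasion: Mᵢ = Σⱼ<ᵢ (Cⱼ − Rⱼ) → M1=0, M2=398, M3=812, M4=1312, M5=1466
Σ MᵢCᵢ = 0·398 + 398·454 + 812·614 + 1312·221 + 1466·375 = 0 + 180692 + 498568 + 289952 + 549750 = 1518962
Σ Rᵢ = 0 + 40 + 114 + 67 + 128 = 349
N̂ = 1518962 / 349 ≈ 4352.3 → 4352

N ≈ 4352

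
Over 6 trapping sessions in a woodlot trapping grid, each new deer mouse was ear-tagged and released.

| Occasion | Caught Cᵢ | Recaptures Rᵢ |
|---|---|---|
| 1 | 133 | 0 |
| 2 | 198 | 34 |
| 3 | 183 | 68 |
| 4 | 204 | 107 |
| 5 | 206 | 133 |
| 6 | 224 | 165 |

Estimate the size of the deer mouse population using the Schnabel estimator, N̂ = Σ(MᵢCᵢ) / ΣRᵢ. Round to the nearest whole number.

Marked at large before each occasion: Mᵢ = Σⱼ<ᵢ (Cⱼ − Rⱼ) → M1=0, M2=133, M3=297, M4=412, M5=509, M6=582
Σ MᵢCᵢ = 0·133 + 133·198 + 297·183 + 412·204 + 509·206 + 582·224 = 0 + 26334 + 54351 + 84048 + 104854 + 130368 = 399955
Σ Rᵢ = 0 + 34 + 68 + 107 + 133 + 165 = 507
N̂ = 399955 / 507 ≈ 788.9 → 789

N ≈ 789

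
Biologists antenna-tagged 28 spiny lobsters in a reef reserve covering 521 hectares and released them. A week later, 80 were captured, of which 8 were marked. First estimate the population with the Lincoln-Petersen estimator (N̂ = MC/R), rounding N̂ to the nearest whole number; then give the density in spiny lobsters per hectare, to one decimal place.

density ≈ 0.5 spiny lobsters per hectare

N̂ = 28·80/8 = 2240/8 = 280
Density = N̂ / area = 280 / 521 ≈ 0.54 → 0.5 per hectare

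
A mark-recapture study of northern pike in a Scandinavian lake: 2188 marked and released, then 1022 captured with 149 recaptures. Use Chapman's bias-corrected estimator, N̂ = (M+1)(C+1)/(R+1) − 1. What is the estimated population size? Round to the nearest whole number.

N̂ = (2188+1)(1022+1)/(149+1) − 1 = 2189·1023/150 − 1
= 2239347/150 − 1 ≈ 14929.0 − 1 ≈ 14928.0 → 14928

N ≈ 14,928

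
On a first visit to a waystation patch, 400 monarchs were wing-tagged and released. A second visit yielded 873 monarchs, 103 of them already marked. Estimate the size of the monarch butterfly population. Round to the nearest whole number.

N ≈ 3390

N = (400 × 873) / 103 = 349200 / 103 ≈ 3390.3 → 3390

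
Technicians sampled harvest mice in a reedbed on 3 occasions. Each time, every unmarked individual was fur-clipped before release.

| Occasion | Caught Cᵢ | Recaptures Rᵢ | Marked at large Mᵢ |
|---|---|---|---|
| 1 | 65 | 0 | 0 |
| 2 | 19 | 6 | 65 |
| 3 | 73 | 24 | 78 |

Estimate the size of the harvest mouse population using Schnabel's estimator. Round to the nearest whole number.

Σ MᵢCᵢ = 0·65 + 65·19 + 78·73 = 0 + 1235 + 5694 = 6929
Σ Rᵢ = 0 + 6 + 24 = 30
N̂ = 6929 / 30 ≈ 231.0 → 231

N ≈ 231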